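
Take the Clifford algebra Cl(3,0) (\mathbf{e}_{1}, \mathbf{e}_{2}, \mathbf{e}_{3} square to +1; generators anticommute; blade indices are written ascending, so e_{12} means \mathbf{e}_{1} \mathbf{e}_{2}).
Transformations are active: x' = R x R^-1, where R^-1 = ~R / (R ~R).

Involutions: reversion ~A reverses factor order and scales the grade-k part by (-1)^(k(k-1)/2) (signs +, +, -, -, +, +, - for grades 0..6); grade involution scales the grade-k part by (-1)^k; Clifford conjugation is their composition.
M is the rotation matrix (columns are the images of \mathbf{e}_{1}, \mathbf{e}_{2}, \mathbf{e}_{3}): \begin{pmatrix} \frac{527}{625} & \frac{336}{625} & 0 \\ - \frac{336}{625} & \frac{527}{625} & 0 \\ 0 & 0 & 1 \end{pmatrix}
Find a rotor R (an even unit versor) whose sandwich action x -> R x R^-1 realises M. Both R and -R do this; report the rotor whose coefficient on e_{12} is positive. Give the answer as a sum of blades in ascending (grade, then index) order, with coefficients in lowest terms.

Method: write R = a + b12*e_{12} + b13*e_{13} + b23*e_{23} with a^2 + b12^2 + b13^2 + b23^2 = 1 (so R^-1 = ~R). Expanding the columns R e_j ~R gives tr M = 4a^2 - 1 and, from the antisymmetric part, M21 - M12 = -4a*b12, M13 - M31 = 4a*b13, M32 - M23 = -4a*b23.
Here tr M = \frac{1679}{625}, so a^2 = (1 + tr M)/4 = \frac{576}{625} and a = ±\frac{24}{25}. Taking a = \frac{24}{25}: M21 - M12 = -\frac{672}{625}, M13 - M31 = 0, M32 - M23 = 0, giving b12 = \frac{7}{25}, b13 = 0, b23 = 0, i.e. R = \frac{24}{25} + \frac{7}{25} e_{12}.
Its e_{12} coefficient is already positive.
Answer: \frac{24}{25} + \frac{7}{25} e_{12}. Uniqueness: Spin(3) -> SO(3) maps R and -R to the same rotation of trace \frac{1679}{625}; fixing the sign of the e_{12} coefficient removes the ambiguity.


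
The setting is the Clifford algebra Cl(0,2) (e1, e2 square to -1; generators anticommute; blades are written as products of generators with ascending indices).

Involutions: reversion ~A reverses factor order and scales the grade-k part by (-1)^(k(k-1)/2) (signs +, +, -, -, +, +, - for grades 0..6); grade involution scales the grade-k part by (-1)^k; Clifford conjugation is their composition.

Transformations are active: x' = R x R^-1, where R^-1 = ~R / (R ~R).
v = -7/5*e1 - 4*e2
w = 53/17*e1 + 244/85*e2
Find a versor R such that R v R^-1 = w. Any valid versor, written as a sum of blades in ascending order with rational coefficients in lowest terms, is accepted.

Here q(v) = q(w) = -449/25; the classical choice R = v + w = 146/85*e1 - 96/85*e2 then realises v -> w under the sandwich.
Answer: 146/85*e1 - 96/85*e2


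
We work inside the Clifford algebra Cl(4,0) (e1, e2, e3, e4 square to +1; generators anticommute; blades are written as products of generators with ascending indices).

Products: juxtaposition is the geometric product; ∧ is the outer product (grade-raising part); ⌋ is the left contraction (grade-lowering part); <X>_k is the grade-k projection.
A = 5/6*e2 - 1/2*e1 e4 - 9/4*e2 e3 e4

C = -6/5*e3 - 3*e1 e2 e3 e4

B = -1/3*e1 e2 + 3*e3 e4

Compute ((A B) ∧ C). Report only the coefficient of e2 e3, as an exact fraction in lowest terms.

step 1: 5/18*e1 + 27/4*e2 + 3/2*e1 e3 + 1/6*e2 e4 - 3/4*e1 e3 e4 + 5/2*e2 e3 e4
step 2: -1/3*e1 e3 - 81/10*e2 e3 + 1/5*e2 e3 e4
Answer: -81/10


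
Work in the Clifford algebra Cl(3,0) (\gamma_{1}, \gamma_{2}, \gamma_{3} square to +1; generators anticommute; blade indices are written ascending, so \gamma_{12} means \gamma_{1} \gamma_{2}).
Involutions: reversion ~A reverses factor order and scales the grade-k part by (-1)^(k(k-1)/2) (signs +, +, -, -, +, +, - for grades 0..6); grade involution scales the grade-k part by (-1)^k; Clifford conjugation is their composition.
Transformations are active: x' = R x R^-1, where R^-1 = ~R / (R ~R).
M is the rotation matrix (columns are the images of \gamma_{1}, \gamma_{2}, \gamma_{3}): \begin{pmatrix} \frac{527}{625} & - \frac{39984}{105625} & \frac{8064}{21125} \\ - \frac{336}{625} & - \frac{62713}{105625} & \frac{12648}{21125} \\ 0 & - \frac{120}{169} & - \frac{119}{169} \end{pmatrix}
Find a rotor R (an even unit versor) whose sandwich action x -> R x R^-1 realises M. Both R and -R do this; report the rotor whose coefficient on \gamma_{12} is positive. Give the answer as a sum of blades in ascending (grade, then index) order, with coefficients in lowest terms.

Method: write R = a + b12*\gamma_{12} + b13*\gamma_{13} + b23*\gamma_{23} with a^2 + b12^2 + b13^2 + b23^2 = 1 (so R^-1 = ~R). Expanding the columns R e_j ~R gives tr M = 4a^2 - 1 and, from the antisymmetric part, M21 - M12 = -4a*b12, M13 - M31 = 4a*b13, M32 - M23 = -4a*b23.
Here tr M = -\frac{1921}{4225}, so a^2 = (1 + tr M)/4 = \frac{576}{4225} and a = ±\frac{24}{65}. Taking a = \frac{24}{65}: M21 - M12 = -\frac{672}{4225}, M13 - M31 = \frac{8064}{21125}, M32 - M23 = -\frac{27648}{21125}, giving b12 = \frac{7}{65}, b13 = \frac{84}{325}, b23 = \frac{288}{325}, i.e. R = \frac{24}{65} + \frac{7}{65} \gamma_{12} + \frac{84}{325} \gamma_{13} + \frac{288}{325} \gamma_{23}.
Its \gamma_{12} coefficient is already positive.
Answer: \frac{24}{65} + \frac{7}{65} \gamma_{12} + \frac{84}{325} \gamma_{13} + \frac{288}{325} \gamma_{23}. Uniqueness: Spin(3) -> SO(3) maps R and -R to the same rotation of trace -\frac{1921}{4225}; fixing the sign of the \gamma_{12} coefficient removes the ambiguity.


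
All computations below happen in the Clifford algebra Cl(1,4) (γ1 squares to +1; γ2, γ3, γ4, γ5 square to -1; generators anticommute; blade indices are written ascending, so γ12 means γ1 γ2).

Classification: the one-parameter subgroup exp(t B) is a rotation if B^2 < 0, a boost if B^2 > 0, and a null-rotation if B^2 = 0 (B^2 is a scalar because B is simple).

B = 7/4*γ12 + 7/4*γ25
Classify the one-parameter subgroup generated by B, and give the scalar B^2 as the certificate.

B^2 term by term: the squares give (7/4)^2*(γ12)^2 + (7/4)^2*(γ25)^2 = 49/16*(+1) + 49/16*(-1) = 0 (each basis 2-blade squares to minus the product of its generators' squares); cross terms between blades sharing an index anticommute and cancel. So B^2 = 0.
Answer: null-rotation, certificate B^2 = 0. Why this suffices: the scalar 0 survives any versor conjugation, so its sign alone determines the class however B is presented.


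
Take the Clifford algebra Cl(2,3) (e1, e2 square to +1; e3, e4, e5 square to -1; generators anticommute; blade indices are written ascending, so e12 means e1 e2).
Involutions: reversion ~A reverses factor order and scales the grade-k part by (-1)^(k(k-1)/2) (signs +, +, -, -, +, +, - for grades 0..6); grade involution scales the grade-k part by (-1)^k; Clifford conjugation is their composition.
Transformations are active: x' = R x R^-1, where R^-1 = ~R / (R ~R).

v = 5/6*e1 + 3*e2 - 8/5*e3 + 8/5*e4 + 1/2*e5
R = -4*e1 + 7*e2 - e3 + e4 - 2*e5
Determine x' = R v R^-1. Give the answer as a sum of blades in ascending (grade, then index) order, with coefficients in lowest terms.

~R = -4*e1 + 7*e2 - e3 + e4 - 2*e5, and R ~R = 59, so R^-1 = ~R / (59).
R v = 232/15 - 107/6*e12 + 217/30*e13 - 217/30*e14 - 1/3*e15 - 41/5*e23 + 41/5*e24 + 19/2*e25 - 37/10*e35 + 37/10*e45
Answer: -1729/590*e1 + 593/885*e2 + 952/885*e3 - 952/885*e4 - 2741/1770*e5


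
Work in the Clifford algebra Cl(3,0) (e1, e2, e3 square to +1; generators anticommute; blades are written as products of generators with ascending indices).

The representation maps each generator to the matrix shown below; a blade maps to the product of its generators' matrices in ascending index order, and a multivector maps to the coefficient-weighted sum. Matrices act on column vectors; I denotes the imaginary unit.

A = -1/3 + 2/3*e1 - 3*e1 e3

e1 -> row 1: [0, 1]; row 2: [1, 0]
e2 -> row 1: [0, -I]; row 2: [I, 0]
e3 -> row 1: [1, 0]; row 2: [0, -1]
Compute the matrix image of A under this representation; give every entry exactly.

Bivector images (products of the table entries): rho(e1 e3) = rho(e1)rho(e3) = row 1: [0, -1]; row 2: [1, 0].
M = (-1/3)*1 + (2/3)*rho(e1) + (-3)*rho(e1 e3), summed entrywise (1 is the identity matrix):
Answer: row 1: [-1/3, 11/3]; row 2: [-7/3, -1/3]


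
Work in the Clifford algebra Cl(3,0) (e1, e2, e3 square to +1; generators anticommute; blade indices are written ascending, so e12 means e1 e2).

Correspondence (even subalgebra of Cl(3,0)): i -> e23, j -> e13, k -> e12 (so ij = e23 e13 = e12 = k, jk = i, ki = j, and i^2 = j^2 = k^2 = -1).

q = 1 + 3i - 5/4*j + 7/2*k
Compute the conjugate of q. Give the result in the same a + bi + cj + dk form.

In blades: q = 1 + 7/2*e12 - 5/4*e13 + 3*e23.
Quaternion conjugation is reversion on the even subalgebra: the scalar is fixed and every grade-2 blade flips sign, giving 1 - 7/2*e12 + 5/4*e13 - 3*e23; translating back:
Answer: 1 - 3i + 5/4*j - 7/2*k


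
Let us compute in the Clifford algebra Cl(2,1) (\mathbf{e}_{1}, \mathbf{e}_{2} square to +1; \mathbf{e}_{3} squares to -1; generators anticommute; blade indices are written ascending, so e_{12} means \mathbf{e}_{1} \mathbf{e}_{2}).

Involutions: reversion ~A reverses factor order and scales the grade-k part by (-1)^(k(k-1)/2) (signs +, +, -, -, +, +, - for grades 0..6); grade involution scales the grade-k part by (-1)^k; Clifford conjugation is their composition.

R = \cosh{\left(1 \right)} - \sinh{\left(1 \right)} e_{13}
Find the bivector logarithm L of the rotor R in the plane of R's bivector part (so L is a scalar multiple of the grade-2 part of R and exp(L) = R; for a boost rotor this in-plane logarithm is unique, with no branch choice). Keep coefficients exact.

The scalar part of R is \cosh{\left(1 \right)}, so cosh pins the rapidity up to sign — the sign comes from the bivector part; dividing that part by sinh of the rapidity yields the plane, and the in-plane L = rapidity * plane is unique because the two sign choices cancel.
Concretely: cosh(rapidity) = \cosh{\left(1 \right)} gives rapidity = ±1, and since rapidity/sinh(rapidity) is even the sign is immaterial: L = (rapidity/sinh(rapidity)) * <R>_2 = (\frac{1}{\sinh{\left(1 \right)}}) * <R>_2.
Answer: -e_{13}


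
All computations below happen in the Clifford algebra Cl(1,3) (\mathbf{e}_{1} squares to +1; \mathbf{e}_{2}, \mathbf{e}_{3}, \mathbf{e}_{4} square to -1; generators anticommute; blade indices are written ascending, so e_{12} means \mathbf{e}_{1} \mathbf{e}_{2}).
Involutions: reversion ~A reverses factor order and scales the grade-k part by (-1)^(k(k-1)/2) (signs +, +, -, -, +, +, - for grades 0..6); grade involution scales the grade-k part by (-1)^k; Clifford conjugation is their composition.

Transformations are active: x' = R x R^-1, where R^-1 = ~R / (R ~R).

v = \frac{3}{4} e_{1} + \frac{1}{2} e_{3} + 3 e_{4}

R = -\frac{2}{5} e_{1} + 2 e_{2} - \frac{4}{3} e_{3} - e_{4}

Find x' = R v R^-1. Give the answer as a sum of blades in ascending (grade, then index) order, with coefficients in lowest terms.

~R = -\frac{2}{5} e_{1} + 2 e_{2} - \frac{4}{3} e_{3} - e_{4}, and R ~R = -\frac{1489}{225}, so R^-1 = ~R / (-\frac{1489}{225}).
R v = \frac{101}{30} - \frac{3}{2} e_{12} + \frac{4}{5} e_{13} - \frac{9}{20} e_{14} + e_{23} + 6 e_{24} - \frac{7}{2} e_{34}
Answer: -\frac{2043}{5956} e_{1} - \frac{3030}{1489} e_{2} + \frac{2551}{2978} e_{3} - \frac{2952}{1489} e_{4}


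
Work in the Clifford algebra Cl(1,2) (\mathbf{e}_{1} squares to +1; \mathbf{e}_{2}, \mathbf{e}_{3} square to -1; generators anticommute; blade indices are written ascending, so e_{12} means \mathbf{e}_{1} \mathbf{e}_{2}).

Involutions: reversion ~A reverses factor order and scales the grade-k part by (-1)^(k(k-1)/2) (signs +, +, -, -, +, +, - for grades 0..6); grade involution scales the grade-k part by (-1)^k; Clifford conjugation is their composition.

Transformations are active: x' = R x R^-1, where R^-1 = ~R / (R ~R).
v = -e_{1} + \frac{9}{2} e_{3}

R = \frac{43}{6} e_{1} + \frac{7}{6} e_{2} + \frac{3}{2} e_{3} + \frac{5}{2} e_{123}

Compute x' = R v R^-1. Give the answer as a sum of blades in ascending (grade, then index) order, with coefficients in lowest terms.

~R = \frac{43}{6} e_{1} + \frac{7}{6} e_{2} + \frac{3}{2} e_{3} - \frac{5}{2} e_{123}, and R ~R = 54, so R^-1 = ~R / (54).
R v = -\frac{167}{12} - \frac{121}{12} e_{12} + \frac{135}{4} e_{13} + \frac{11}{4} e_{23}
Answer: -\frac{2371}{972} e_{1} + \frac{2453}{972} e_{2} - \frac{703}{162} e_{3}


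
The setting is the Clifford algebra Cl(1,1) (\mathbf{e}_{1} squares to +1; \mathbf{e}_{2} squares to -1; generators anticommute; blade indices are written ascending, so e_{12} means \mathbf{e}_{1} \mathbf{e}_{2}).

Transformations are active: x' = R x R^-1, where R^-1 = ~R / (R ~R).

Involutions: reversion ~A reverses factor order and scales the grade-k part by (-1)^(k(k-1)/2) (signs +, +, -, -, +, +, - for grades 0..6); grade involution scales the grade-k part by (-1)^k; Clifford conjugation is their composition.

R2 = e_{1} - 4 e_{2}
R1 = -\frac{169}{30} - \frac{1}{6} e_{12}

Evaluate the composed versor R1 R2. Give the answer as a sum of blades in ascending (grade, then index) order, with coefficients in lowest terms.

Distribute over the terms of R1 (each basis-blade product reordered to ascending indices, repeated generators contracted through their squares):
(-\frac{169}{30}) R2 = -\frac{169}{30} e_{1} + \frac{338}{15} e_{2}
(-\frac{1}{6} e_{12}) R2 = -\frac{2}{3} e_{1} + \frac{1}{6} e_{2}
Summing the partial products and collecting blades:
Answer: -\frac{63}{10} e_{1} + \frac{227}{10} e_{2}


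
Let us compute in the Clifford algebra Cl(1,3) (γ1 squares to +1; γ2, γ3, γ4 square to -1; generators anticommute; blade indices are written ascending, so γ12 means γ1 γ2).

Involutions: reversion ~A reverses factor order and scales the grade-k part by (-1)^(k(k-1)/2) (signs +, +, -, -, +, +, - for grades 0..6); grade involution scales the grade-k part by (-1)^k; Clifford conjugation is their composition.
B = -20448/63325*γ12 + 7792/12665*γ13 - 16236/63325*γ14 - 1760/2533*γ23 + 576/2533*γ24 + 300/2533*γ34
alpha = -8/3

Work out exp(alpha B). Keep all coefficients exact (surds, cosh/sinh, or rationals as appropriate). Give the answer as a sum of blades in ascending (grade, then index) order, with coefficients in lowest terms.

B^2 term by term: the squares give (-20448/63325)^2*(γ12)^2 + (7792/12665)^2*(γ13)^2 + (-16236/63325)^2*(γ14)^2 + (-1760/2533)^2*(γ23)^2 + (576/2533)^2*(γ24)^2 + (300/2533)^2*(γ34)^2 = 418120704/4010055625*(+1) + 60715264/160402225*(+1) + 263607696/4010055625*(+1) + 3097600/6416089*(-1) + 331776/6416089*(-1) + 90000/6416089*(-1) = 0 (each basis 2-blade squares to minus the product of its generators' squares); cross terms between blades sharing an index anticommute and cancel; the commuting (index-disjoint) pairs give grade-4 terms 2*c*c'*(blade product), which cancel blade by blade — γ1234: -490752/6416089 - 8976384/32080445 + 11430144/32080445 = 0 — confirming B is simple. So B^2 = 0.
B^2 = 0, hence only two terms survive: exp(alpha B) = 1 + alpha B (parabolic case).
Answer: 1 + 54528/63325*γ12 - 62336/37995*γ13 + 43296/63325*γ14 + 14080/7599*γ23 - 1536/2533*γ24 - 800/2533*γ34


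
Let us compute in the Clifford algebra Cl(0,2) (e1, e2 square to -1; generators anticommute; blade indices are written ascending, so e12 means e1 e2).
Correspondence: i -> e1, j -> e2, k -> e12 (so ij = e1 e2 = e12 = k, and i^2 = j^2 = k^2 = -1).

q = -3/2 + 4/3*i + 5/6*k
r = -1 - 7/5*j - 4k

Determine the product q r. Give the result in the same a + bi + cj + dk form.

In blades: q = -3/2 + 4/3*e1 + 5/6*e12, r = -1 - 7/5*e2 - 4*e12.
Distribute q over r term by term (generator squares from the signature, products reordered to ascending indices): (-3/2)*r = 3/2 + 21/10*e2 + 6*e12; (4/3*e1)*r = -4/3*e1 + 16/3*e2 - 28/15*e12; (5/6*e12)*r = 10/3 + 7/6*e1 - 5/6*e12.
Sum: 29/6 - 1/6*e1 + 223/30*e2 + 33/10*e12; translating back through the correspondence:
Answer: 29/6 - 1/6*i + 223/30*j + 33/10*k


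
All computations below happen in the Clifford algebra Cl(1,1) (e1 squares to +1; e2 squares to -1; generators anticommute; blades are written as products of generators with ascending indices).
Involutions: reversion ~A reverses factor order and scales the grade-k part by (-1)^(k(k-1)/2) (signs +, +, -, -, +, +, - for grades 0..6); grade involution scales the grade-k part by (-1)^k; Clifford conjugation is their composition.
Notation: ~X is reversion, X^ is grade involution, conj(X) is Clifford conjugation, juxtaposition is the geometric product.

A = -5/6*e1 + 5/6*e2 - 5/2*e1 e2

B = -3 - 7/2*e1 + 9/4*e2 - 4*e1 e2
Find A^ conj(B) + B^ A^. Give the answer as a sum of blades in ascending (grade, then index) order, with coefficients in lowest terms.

first term: -215/24 - 275/24*e1 + 175/12*e2 + 205/24*e1 e2
second term: 265/24 - 5/24*e1 - 35/12*e2 + 155/24*e1 e2
Answer: 25/12 - 35/3*e1 + 35/3*e2 + 15*e1 e2


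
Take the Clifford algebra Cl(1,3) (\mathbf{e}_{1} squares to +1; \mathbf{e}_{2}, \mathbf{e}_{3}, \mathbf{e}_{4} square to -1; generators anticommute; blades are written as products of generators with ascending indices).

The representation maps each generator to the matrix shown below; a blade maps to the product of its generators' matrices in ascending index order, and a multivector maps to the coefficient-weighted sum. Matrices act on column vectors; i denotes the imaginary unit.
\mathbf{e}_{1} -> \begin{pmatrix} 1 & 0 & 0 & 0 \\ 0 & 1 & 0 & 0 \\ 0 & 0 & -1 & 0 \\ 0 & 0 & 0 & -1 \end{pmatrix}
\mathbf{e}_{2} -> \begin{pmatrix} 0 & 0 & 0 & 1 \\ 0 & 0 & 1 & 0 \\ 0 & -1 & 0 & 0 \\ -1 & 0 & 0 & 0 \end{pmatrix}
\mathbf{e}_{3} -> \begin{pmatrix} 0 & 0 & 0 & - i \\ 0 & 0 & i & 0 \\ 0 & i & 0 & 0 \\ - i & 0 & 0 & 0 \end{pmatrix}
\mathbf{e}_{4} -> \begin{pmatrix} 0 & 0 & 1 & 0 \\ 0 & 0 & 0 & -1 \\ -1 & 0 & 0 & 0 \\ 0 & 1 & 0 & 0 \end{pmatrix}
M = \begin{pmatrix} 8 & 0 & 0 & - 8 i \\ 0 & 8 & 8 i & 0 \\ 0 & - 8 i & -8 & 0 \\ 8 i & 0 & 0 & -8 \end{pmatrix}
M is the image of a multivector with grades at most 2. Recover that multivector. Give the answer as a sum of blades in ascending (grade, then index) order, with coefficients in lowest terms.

Method: the blade images are trace-orthogonal — tr(rho(e_A) rho(e_B)^-1) = 4 if A = B and 0 otherwise — and rho(e_A)^-1 = (e_A)^2 * rho(e_A) with (e_A)^2 = +1 or -1, so the coefficient of e_A in the preimage is (e_A)^2 * tr(M rho(e_A))/4.
Nonzero projections over blades of grade <= 2: e_{1}: (e_{1})^2 = +1, tr(M rho(e_{1})) = 32, coefficient 8; e_{1} e_{3}: (e_{1} e_{3})^2 = +1, tr(M rho(e_{1} e_{3})) = 32, coefficient 8. Every other blade of grade <= 2 projects to 0.
Answer: 8 e_{1} + 8 e_{1} e_{3}


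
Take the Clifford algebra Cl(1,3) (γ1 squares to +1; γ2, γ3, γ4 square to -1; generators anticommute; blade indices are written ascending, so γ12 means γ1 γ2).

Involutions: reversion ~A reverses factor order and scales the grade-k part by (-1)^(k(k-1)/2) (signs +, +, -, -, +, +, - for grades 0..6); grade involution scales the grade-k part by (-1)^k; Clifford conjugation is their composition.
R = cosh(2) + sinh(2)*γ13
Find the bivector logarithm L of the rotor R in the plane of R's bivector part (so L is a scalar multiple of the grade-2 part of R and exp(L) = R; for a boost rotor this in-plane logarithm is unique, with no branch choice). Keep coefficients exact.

The scalar part of R is cosh(2), which determines |rapidity| via cosh; the sign lives in the bivector part, and pairing them (bivector part over sinh of the rapidity = the plane) gives the unique in-plane L = rapidity * plane.
Concretely: cosh(rapidity) = cosh(2) gives rapidity = ±2, and since rapidity/sinh(rapidity) is even the sign is immaterial: L = (rapidity/sinh(rapidity)) * <R>_2 = (2/sinh(2)) * <R>_2.
Answer: 2*γ13


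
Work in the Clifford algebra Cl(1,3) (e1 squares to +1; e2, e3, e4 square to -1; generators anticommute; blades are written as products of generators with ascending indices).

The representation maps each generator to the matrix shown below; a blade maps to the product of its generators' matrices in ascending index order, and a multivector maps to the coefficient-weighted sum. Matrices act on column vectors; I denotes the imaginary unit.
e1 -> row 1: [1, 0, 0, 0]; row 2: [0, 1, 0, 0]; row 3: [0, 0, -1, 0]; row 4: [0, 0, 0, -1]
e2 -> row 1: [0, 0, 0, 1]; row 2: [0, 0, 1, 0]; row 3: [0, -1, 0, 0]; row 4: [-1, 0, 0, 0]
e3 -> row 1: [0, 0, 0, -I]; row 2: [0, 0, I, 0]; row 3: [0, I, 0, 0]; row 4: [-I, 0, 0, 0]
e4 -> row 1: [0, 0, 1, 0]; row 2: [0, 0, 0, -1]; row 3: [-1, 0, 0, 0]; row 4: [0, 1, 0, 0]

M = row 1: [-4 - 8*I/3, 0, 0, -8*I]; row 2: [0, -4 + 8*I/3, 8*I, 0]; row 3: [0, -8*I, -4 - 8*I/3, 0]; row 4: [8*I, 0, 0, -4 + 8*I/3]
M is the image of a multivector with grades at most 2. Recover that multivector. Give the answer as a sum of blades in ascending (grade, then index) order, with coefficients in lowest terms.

Method: the blade images are trace-orthogonal — tr(rho(e_A) rho(e_B)^-1) = 4 if A = B and 0 otherwise — and rho(e_A)^-1 = (e_A)^2 * rho(e_A) with (e_A)^2 = +1 or -1, so the coefficient of e_A in the preimage is (e_A)^2 * tr(M rho(e_A))/4.
Nonzero projections over blades of grade <= 2: 1: (1)^2 = +1, tr(M 1) = -16, coefficient -4; e1 e3: (e1 e3)^2 = +1, tr(M rho(e1 e3)) = 32, coefficient 8; e2 e3: (e2 e3)^2 = -1, tr(M rho(e2 e3)) = -32/3, coefficient 8/3. Every other blade of grade <= 2 projects to 0.
Answer: -4 + 8*e1 e3 + 8/3*e2 e3


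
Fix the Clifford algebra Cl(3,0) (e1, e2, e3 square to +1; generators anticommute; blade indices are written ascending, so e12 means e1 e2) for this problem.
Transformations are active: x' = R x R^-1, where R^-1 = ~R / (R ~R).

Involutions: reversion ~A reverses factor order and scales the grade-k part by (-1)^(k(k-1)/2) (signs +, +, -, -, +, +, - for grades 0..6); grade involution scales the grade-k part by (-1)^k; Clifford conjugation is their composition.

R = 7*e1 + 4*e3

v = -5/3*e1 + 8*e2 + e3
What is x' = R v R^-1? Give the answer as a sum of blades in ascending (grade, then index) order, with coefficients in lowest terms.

~R = 7*e1 + 4*e3, and R ~R = 65, so R^-1 = ~R / (65).
R v = -23/3 + 56*e12 + 41/3*e13 - 32*e23
Answer: 1/65*e1 - 8*e2 - 379/195*e3


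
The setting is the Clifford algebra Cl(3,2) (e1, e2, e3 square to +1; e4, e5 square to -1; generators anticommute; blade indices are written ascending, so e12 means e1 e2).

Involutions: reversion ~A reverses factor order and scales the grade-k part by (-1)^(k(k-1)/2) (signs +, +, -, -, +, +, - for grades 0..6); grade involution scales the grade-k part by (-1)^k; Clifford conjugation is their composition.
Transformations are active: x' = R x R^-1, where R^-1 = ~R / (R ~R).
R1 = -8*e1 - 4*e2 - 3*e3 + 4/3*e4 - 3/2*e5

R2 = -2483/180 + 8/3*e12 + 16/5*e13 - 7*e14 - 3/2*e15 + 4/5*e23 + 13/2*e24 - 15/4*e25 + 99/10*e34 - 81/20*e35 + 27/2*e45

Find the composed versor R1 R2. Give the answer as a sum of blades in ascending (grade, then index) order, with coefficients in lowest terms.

Distribute over the terms of R1 (each basis-blade product reordered to ascending indices, repeated generators contracted through their squares):
(-8*e1) R2 = 4966/45*e1 - 64/3*e2 - 128/5*e3 + 56*e4 + 12*e5 - 32/5*e123 - 52*e124 + 30*e125 - 396/5*e134 + 162/5*e135 - 108*e145
(-4*e2) R2 = 32/3*e1 + 2483/45*e2 - 16/5*e3 - 26*e4 + 15*e5 + 64/5*e123 - 28*e124 - 6*e125 - 198/5*e234 + 81/5*e235 - 54*e245
(-3*e3) R2 = 48/5*e1 + 12/5*e2 + 2483/60*e3 - 297/10*e4 + 243/20*e5 - 8*e123 - 21*e134 - 9/2*e135 + 39/2*e234 - 45/4*e235 - 81/2*e345
(4/3*e4) R2 = -28/3*e1 + 26/3*e2 + 66/5*e3 - 2483/135*e4 - 18*e5 + 32/9*e124 + 64/15*e134 + 2*e145 + 16/15*e234 + 5*e245 + 27/5*e345
(-3/2*e5) R2 = 9/4*e1 + 45/8*e2 + 243/40*e3 - 81/4*e4 + 2483/120*e5 - 4*e125 - 24/5*e135 + 21/2*e145 - 6/5*e235 - 39/4*e245 - 297/20*e345
Summing the partial products and collecting blades:
Answer: 22237/180*e1 + 18193/360*e2 + 3823/120*e3 - 4141/108*e4 + 5021/120*e5 - 8/5*e123 - 688/9*e124 + 20*e125 - 1439/15*e134 + 231/10*e135 - 191/2*e145 - 571/30*e234 + 15/4*e235 - 235/4*e245 - 999/20*e345


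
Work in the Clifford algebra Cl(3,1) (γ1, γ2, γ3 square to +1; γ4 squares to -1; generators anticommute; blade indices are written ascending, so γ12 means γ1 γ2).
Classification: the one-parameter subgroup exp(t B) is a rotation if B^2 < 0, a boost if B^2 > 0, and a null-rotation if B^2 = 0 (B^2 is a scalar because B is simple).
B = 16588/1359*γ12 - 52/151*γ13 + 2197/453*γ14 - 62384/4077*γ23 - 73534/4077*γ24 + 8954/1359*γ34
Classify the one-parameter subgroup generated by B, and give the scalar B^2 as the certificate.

B^2 term by term: the squares give (16588/1359)^2*(γ12)^2 + (-52/151)^2*(γ13)^2 + (2197/453)^2*(γ14)^2 + (-62384/4077)^2*(γ23)^2 + (-73534/4077)^2*(γ24)^2 + (8954/1359)^2*(γ34)^2 = 275161744/1846881*(-1) + 2704/22801*(-1) + 4826809/205209*(+1) + 3891763456/16621929*(-1) + 5407249156/16621929*(+1) + 80174116/1846881*(+1) = 9 (each basis 2-blade squares to minus the product of its generators' squares); cross terms between blades sharing an index anticommute and cancel; the commuting (index-disjoint) pairs give grade-4 terms 2*c*c'*(blade product), which cancel blade by blade — γ1234: 297057904/1846881 - 7647536/615627 - 274115296/1846881 = 0 — confirming B is simple. So B^2 = 9.
Answer: boost, certificate B^2 = 9. No conjugation can change B^2 = 9; the sign gives the class.


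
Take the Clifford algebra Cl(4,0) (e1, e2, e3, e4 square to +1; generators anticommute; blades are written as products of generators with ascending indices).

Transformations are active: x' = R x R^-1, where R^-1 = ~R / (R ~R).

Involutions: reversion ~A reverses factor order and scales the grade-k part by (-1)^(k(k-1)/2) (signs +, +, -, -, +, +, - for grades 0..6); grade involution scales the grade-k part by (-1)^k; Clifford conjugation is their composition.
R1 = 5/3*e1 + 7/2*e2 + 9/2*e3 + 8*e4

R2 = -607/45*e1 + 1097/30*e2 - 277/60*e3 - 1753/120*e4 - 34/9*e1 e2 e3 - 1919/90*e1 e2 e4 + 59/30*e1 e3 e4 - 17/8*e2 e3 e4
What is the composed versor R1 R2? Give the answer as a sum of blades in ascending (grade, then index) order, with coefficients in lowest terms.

Distribute over the terms of R1 (each basis-blade product reordered to ascending indices, repeated generators contracted through their squares):
(5/3*e1) R2 = -607/27 + 1097/18*e1 e2 - 277/36*e1 e3 - 1753/72*e1 e4 - 170/27*e2 e3 - 1919/54*e2 e4 + 59/18*e3 e4 - 85/24*e1 e2 e3 e4
(7/2*e2) R2 = 7679/60 + 4249/90*e1 e2 + 119/9*e1 e3 + 13433/180*e1 e4 - 1939/120*e2 e3 - 12271/240*e2 e4 - 119/16*e3 e4 - 413/60*e1 e2 e3 e4
(9/2*e3) R2 = -831/40 - 17*e1 e2 + 607/10*e1 e3 - 177/20*e1 e4 - 3291/20*e2 e3 + 153/16*e2 e4 - 5259/80*e3 e4 - 1919/20*e1 e2 e3 e4
(8*e4) R2 = -1753/15 - 7676/45*e1 e2 + 236/15*e1 e3 + 4856/45*e1 e4 - 17*e2 e3 - 4388/15*e2 e4 + 554/15*e3 e4 + 272/9*e1 e2 e3 e4
Summing the partial products and collecting blades:
Answer: -34711/1080 - 3574/45*e1 e2 + 14753/180*e1 e3 + 17921/120*e1 e4 - 44065/216*e2 e3 - 49901/135*e2 e4 - 11867/360*e3 e4 - 5483/72*e1 e2 e3 e4


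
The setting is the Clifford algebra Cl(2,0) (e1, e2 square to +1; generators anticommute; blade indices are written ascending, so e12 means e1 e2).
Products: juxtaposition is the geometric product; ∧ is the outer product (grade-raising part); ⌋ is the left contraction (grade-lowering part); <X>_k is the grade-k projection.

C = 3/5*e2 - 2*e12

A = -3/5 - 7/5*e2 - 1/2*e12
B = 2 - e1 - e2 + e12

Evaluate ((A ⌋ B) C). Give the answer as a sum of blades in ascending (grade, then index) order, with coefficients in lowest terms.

step 1: 7/10 + 2*e1 + 3/5*e2 - 3/5*e12
step 2: -21/25 + 21/25*e1 - 179/50*e2 - 1/5*e12
Answer: -21/25 + 21/25*e1 - 179/50*e2 - 1/5*e12


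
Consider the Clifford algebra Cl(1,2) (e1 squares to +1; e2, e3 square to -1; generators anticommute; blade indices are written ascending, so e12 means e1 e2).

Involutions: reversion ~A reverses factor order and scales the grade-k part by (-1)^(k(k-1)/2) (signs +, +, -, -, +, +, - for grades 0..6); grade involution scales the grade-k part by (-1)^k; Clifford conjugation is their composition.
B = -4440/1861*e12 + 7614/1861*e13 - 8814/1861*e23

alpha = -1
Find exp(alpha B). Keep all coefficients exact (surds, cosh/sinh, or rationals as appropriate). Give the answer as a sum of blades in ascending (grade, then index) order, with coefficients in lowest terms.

B^2 term by term: the squares give (-4440/1861)^2*(e12)^2 + (7614/1861)^2*(e13)^2 + (-8814/1861)^2*(e23)^2 = 19713600/3463321*(+1) + 57972996/3463321*(+1) + 77686596/3463321*(-1) = 0 (each basis 2-blade squares to minus the product of its generators' squares); cross terms between blades sharing an index anticommute and cancel. So B^2 = 0.
B^2 = 0, hence only two terms survive: exp(alpha B) = 1 + alpha B (parabolic case).
Answer: 1 + 4440/1861*e12 - 7614/1861*e13 + 8814/1861*e23


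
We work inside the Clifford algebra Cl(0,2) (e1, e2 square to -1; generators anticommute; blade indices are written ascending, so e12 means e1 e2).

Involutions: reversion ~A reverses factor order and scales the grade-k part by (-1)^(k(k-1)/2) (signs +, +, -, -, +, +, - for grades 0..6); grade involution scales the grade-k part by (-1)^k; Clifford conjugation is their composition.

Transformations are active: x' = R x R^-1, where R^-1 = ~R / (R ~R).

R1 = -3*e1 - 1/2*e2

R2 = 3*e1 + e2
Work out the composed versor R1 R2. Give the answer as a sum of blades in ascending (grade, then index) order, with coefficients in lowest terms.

Distribute over the terms of R1 (each basis-blade product reordered to ascending indices, repeated generators contracted through their squares):
(-3*e1) R2 = 9 - 3*e12
(-1/2*e2) R2 = 1/2 + 3/2*e12
Summing the partial products and collecting blades:
Answer: 19/2 - 3/2*e12


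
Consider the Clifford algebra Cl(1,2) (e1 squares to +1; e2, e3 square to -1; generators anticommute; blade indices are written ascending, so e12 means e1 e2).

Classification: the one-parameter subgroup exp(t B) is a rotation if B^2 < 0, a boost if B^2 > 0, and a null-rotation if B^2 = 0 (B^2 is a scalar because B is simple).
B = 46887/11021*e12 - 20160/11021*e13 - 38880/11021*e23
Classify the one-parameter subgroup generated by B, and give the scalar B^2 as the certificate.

B^2 term by term: the squares give (46887/11021)^2*(e12)^2 + (-20160/11021)^2*(e13)^2 + (-38880/11021)^2*(e23)^2 = 2198390769/121462441*(+1) + 406425600/121462441*(+1) + 1511654400/121462441*(-1) = 9 (each basis 2-blade squares to minus the product of its generators' squares); cross terms between blades sharing an index anticommute and cancel. So B^2 = 9.
Answer: boost, certificate B^2 = 9. Note: conjugating B changes its blade decomposition but never the scalar B^2 = 9, whose sign settles the classification.


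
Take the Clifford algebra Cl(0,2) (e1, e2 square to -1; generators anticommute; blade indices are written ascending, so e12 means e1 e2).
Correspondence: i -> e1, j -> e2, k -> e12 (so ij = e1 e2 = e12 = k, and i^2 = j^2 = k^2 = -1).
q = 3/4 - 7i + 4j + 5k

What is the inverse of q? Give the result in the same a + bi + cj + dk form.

In blades: q = 3/4 - 7*e1 + 4*e2 + 5*e12.
With qbar = 3/4 + 7*e1 - 4*e2 - 5*e12 (scalar fixed, mapped units negated), q qbar = 1449/16 (the sum of squared coefficients), so q^-1 = qbar / (1449/16) = 4/483 + 16/207*e1 - 64/1449*e2 - 80/1449*e12; translating back:
Answer: 4/483 + 16/207*i - 64/1449*j - 80/1449*k


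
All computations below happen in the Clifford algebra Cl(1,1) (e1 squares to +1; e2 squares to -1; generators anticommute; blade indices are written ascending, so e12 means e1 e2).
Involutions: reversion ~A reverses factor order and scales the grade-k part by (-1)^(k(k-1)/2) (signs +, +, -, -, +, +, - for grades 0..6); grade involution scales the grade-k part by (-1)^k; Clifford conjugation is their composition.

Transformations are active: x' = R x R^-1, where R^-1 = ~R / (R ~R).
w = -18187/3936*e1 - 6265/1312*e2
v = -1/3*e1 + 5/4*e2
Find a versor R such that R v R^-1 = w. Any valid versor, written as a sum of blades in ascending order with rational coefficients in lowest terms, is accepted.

Reasoning: v^2 = w^2 = -209/144 since conjugation preserves the quadratic form; R = v + w = -19499/3936*e1 - 4625/1312*e2 is then valid when invertible, keeping its own part and reversing (v - w)/2.
Answer: -19499/3936*e1 - 4625/1312*e2


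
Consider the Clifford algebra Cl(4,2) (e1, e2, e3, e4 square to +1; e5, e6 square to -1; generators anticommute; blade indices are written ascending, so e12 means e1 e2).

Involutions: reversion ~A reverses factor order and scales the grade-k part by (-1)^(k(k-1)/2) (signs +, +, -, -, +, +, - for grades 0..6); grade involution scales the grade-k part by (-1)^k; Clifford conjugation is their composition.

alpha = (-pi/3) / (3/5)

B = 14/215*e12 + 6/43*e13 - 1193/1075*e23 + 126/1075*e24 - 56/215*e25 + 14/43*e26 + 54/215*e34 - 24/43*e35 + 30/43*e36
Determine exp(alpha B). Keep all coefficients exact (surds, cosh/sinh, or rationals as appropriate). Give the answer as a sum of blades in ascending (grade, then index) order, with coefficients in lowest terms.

B^2 term by term: the squares give (14/215)^2*(e12)^2 + (6/43)^2*(e13)^2 + (-1193/1075)^2*(e23)^2 + (126/1075)^2*(e24)^2 + (-56/215)^2*(e25)^2 + (14/43)^2*(e26)^2 + (54/215)^2*(e34)^2 + (-24/43)^2*(e35)^2 + (30/43)^2*(e36)^2 = 196/46225*(-1) + 36/1849*(-1) + 1423249/1155625*(-1) + 15876/1155625*(-1) + 3136/46225*(+1) + 196/1849*(+1) + 2916/46225*(-1) + 576/1849*(+1) + 900/1849*(+1) = -9/25 (each basis 2-blade squares to minus the product of its generators' squares); cross terms between blades sharing an index anticommute and cancel; the commuting (index-disjoint) pairs give grade-4 terms 2*c*c'*(blade product), which cancel blade by blade — e1234: 1512/46225 - 1512/46225 = 0; e1235: -672/9245 + 672/9245 = 0; e1236: 168/1849 - 168/1849 = 0; e2345: 6048/46225 - 6048/46225 = 0; e2346: -1512/9245 + 1512/9245 = 0; e2356: 672/1849 - 672/1849 = 0 — confirming B is simple. So B^2 = -9/25.
B^2 = -9/25 — since the square is negative, the closed form is circular: l = 3/5, alpha*l = -pi/3, so exp(alpha B) = cos(-pi/3) + (sin(-pi/3)/(3/5))*B = 1/2 + (-5*sqrt(3)/6)*B.
Answer: 1/2 - 7*sqrt(3)/129*e12 - 5*sqrt(3)/43*e13 + 1193*sqrt(3)/1290*e23 - 21*sqrt(3)/215*e24 + 28*sqrt(3)/129*e25 - 35*sqrt(3)/129*e26 - 9*sqrt(3)/43*e34 + 20*sqrt(3)/43*e35 - 25*sqrt(3)/43*e36


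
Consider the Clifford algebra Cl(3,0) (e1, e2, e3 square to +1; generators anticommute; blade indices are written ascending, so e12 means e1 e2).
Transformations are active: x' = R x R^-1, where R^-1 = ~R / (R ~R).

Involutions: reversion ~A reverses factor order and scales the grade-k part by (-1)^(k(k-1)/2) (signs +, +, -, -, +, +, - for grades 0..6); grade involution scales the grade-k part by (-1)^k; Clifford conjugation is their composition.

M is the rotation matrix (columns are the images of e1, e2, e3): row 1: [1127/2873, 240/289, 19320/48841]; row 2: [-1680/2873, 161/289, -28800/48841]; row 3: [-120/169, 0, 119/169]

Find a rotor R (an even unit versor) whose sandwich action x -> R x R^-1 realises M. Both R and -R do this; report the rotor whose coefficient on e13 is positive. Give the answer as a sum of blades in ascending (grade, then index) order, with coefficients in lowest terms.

Method: write R = a + b12*e12 + b13*e13 + b23*e23 with a^2 + b12^2 + b13^2 + b23^2 = 1 (so R^-1 = ~R). Expanding the columns R e_j ~R gives tr M = 4a^2 - 1 and, from the antisymmetric part, M21 - M12 = -4a*b12, M13 - M31 = 4a*b13, M32 - M23 = -4a*b23.
Here tr M = 80759/48841, so a^2 = (1 + tr M)/4 = 32400/48841 and a = ±180/221. Taking a = 180/221: M21 - M12 = -69120/48841, M13 - M31 = 54000/48841, M32 - M23 = 28800/48841, giving b12 = 96/221, b13 = 75/221, b23 = -40/221, i.e. R = 180/221 + 96/221*e12 + 75/221*e13 - 40/221*e23.
Its e13 coefficient is already positive.
Answer: 180/221 + 96/221*e12 + 75/221*e13 - 40/221*e23. Note: both R and -R realise this M (trace 80759/48841); the covering map identifies them, and the e13-coefficient sign is the tie-breaker.


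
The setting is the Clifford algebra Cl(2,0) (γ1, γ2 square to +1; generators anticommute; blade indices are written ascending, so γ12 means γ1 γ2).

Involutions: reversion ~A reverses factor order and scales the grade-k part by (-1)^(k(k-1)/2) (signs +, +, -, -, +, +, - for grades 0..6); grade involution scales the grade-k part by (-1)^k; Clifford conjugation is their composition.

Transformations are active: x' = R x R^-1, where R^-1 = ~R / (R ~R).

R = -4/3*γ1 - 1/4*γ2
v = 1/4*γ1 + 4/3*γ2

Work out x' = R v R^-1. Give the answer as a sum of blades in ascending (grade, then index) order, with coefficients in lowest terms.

~R = -4/3*γ1 - 1/4*γ2, and R ~R = 265/144, so R^-1 = ~R / (265/144).
R v = -2/3 - 247/144*γ12
Answer: 759/1060*γ1 - 916/795*γ2


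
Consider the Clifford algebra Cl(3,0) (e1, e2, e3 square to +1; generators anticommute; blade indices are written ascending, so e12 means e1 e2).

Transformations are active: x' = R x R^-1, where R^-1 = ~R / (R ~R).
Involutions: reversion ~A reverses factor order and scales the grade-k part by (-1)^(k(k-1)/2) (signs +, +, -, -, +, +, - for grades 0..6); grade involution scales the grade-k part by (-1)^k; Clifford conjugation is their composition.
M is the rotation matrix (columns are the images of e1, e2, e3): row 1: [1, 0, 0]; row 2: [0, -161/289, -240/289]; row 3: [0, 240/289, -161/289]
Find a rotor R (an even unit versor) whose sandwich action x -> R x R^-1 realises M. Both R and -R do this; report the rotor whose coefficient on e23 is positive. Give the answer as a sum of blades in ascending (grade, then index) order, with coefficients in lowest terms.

Method: write R = a + b12*e12 + b13*e13 + b23*e23 with a^2 + b12^2 + b13^2 + b23^2 = 1 (so R^-1 = ~R). Expanding the columns R e_j ~R gives tr M = 4a^2 - 1 and, from the antisymmetric part, M21 - M12 = -4a*b12, M13 - M31 = 4a*b13, M32 - M23 = -4a*b23.
Here tr M = -33/289, so a^2 = (1 + tr M)/4 = 64/289 and a = ±8/17. Taking a = 8/17: M21 - M12 = 0, M13 - M31 = 0, M32 - M23 = 480/289, giving b12 = 0, b13 = 0, b23 = -15/17, i.e. R = 8/17 - 15/17*e23.
Its e23 coefficient is negative, so report the other preimage -R.
Answer: -8/17 + 15/17*e23. Key observation: the double cover Spin(3) -> SO(3) sends R and -R to the same matrix (trace -33/289 here), so the stated sign of the e23 coefficient is what selects one sheet.


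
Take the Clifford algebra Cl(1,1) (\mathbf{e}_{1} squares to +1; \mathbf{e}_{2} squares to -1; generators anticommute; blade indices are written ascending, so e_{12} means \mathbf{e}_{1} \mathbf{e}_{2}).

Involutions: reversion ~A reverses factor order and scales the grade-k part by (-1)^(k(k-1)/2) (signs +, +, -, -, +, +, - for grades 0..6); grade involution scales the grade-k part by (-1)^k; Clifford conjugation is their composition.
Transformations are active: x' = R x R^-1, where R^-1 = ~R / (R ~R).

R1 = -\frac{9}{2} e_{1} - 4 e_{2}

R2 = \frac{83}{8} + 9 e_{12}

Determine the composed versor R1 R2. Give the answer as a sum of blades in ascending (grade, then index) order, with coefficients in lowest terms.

Distribute over the terms of R1 (each basis-blade product reordered to ascending indices, repeated generators contracted through their squares):
(-\frac{9}{2} e_{1}) R2 = -\frac{747}{16} e_{1} - \frac{81}{2} e_{2}
(-4 e_{2}) R2 = -36 e_{1} - \frac{83}{2} e_{2}
Summing the partial products and collecting blades:
Answer: -\frac{1323}{16} e_{1} - 82 e_{2}


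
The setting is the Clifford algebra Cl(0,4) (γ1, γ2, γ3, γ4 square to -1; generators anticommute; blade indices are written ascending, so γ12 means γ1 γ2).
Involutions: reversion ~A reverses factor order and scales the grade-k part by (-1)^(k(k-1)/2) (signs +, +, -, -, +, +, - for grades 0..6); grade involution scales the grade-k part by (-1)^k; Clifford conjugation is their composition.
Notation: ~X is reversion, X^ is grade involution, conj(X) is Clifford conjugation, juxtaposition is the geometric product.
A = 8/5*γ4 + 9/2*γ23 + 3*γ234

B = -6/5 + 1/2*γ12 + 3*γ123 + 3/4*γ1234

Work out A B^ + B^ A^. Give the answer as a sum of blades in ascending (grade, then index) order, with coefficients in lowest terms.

first term: 45/4*γ1 - 48/25*γ4 + 9/4*γ13 - 99/8*γ14 - 27/5*γ23 + 6/5*γ123 + 4/5*γ124 + 3/2*γ134 - 18/5*γ234 + 24/5*γ1234
second term: 45/4*γ1 + 48/25*γ4 - 9/4*γ13 - 99/8*γ14 - 27/5*γ23 + 6/5*γ123 - 4/5*γ124 + 3/2*γ134 + 18/5*γ234 + 24/5*γ1234
Answer: 45/2*γ1 - 99/4*γ14 - 54/5*γ23 + 12/5*γ123 + 3*γ134 + 48/5*γ1234
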